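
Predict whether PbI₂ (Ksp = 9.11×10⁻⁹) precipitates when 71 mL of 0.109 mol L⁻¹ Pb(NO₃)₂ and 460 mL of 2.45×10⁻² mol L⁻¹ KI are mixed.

Yes

After mixing, V = 71 mL + 460 mL = 531 mL.
[Pb²⁺] = (0.109)(71)/531 = 1.46×10⁻² mol L⁻¹
[I⁻] = (2.45×10⁻²)(460)/531 = 2.12×10⁻² mol L⁻¹
Q = [Pb²⁺][I⁻]^2 = 6.57×10⁻⁶
Q = 6.57×10⁻⁶ > Ksp = 9.11×10⁻⁹, so the solution is supersaturated and PbI₂ precipitates.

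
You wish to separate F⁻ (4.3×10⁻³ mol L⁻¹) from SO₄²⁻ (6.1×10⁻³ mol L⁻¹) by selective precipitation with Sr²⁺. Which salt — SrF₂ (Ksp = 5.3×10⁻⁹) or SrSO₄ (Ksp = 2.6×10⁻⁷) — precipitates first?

SrSO₄

Precipitation of each salt begins when its ion product equals Ksp.
For SrF₂: [Sr²⁺] = (Ksp/[F⁻]^2) = 2.9×10⁻⁴ mol L⁻¹
For SrSO₄: [Sr²⁺] = (Ksp/[SO₄²⁻]) = 4.3×10⁻⁵ mol L⁻¹
The smaller threshold [Sr²⁺] is reached first, so SrSO₄ precipitates first.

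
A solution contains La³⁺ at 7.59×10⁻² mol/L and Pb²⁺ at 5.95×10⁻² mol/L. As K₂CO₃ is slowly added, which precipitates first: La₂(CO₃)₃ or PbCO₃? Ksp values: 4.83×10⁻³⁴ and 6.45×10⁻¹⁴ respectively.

PbCO₃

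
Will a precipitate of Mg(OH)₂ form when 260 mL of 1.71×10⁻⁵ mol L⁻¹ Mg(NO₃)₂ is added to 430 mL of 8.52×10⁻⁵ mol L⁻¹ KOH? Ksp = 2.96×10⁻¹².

No

Total volume after mixing = 260 + 430 = 690 mL.
[Mg²⁺] = (1.71×10⁻⁵)(260)/690 = 6.44×10⁻⁶ mol L⁻¹
[OH⁻] = (8.52×10⁻⁵)(430)/690 = 5.31×10⁻⁵ mol L⁻¹
Q = [Mg²⁺][OH⁻]^2 = 1.82×10⁻¹⁴
Q < Ksp (1.82×10⁻¹⁴ vs 2.96×10⁻¹²); the solution remains unsaturated and no precipitate forms.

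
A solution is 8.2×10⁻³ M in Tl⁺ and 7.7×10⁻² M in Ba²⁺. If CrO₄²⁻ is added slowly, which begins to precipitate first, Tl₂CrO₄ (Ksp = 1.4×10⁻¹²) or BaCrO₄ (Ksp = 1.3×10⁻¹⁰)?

The threshold for precipitation is Q = Ksp.
For Tl₂CrO₄: [CrO₄²⁻] = (Ksp/[Tl⁺]^2) = 2.1×10⁻⁸ M
For BaCrO₄: [CrO₄²⁻] = (Ksp/[Ba²⁺]) = 1.7×10⁻⁹ M
Since BaCrO₄ needs less CrO₄²⁻ to reach saturation, it precipitates first.

BaCrO₄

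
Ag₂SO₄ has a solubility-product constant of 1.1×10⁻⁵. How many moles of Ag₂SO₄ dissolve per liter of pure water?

1.4×10⁻² M

Ag₂SO₄(s) ⇌ 2 Ag⁺(aq) + SO₄²⁻(aq)
If s mol/L of Ag₂SO₄ dissolves, [Ag⁺] = 2s and [SO₄²⁻] = s.
Ksp = [Ag⁺]^2[SO₄²⁻] = (2s)^2 · s = 4s^3
4s^3 = 1.1×10⁻⁵  ⇒  s^3 = 2.8×10⁻⁶
s = 1.4×10⁻² M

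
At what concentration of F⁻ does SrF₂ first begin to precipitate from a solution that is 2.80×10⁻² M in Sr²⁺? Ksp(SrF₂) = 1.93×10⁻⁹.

Precipitation of each salt begins when its ion product equals Ksp.
SrF₂(s) ⇌ Sr²⁺(aq) + 2 F⁻(aq)
Ksp = [Sr²⁺][F⁻]^2 = [F⁻]^2(2.80×10⁻²)
[F⁻]^2 = 1.93×10⁻⁹ / (2.80×10⁻²) = 6.89×10⁻⁸
[F⁻] = 2.63×10⁻⁴ M

2.63×10⁻⁴ M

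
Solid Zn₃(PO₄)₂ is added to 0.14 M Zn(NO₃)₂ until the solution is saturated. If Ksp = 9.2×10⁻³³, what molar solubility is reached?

9.2×10⁻¹⁶ M

Zn₃(PO₄)₂(s) ⇌ 3 Zn²⁺(aq) + 2 PO₄³⁻(aq)
Zn²⁺ is already present at 0.14 M. If s mol/L of Zn₃(PO₄)₂ dissolves, [PO₄³⁻] = 2s while [Zn²⁺] ≈ 0.14 M.
Ksp = [Zn²⁺]^3[PO₄³⁻]^2 = (0.14)^3(2s)^2
(2s)^2 = 9.2×10⁻³³ / (0.14)^3 = 3.4×10⁻³⁰
s = 9.2×10⁻¹⁶ M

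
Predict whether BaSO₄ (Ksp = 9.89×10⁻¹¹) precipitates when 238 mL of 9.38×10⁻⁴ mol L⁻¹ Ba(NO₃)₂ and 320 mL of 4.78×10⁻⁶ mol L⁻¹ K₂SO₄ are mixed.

Yes

After mixing, V = 238 mL + 320 mL = 558 mL.
[Ba²⁺] = (9.38×10⁻⁴)(238)/558 = 4.00×10⁻⁴ mol L⁻¹
[SO₄²⁻] = (4.78×10⁻⁶)(320)/558 = 2.74×10⁻⁶ mol L⁻¹
Q = [Ba²⁺][SO₄²⁻] = 1.10×10⁻⁹
Because Q > Ksp (1.10×10⁻⁹ vs 9.89×10⁻¹¹), a precipitate of BaSO₄ forms.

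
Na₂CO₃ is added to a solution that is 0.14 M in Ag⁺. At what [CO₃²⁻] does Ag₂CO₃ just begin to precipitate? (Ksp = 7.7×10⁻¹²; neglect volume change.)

Precipitation begins when Q = Ksp.
Ag₂CO₃(s) ⇌ 2 Ag⁺(aq) + CO₃²⁻(aq)
Ksp = [Ag⁺]^2[CO₃²⁻] = [CO₃²⁻](0.14)^2
[CO₃²⁻] = 7.7×10⁻¹² / (0.14)^2 = 3.9×10⁻¹⁰
[CO₃²⁻] = 3.9×10⁻¹⁰ M

3.9×10⁻¹⁰ M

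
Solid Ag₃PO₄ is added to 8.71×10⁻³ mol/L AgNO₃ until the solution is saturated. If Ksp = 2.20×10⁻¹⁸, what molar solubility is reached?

3.33×10⁻¹² M

Ag₃PO₄(s) ⇌ 3 Ag⁺(aq) + PO₄³⁻(aq)
Ag⁺ is already present at 8.71×10⁻³ mol/L. If s mol/L of Ag₃PO₄ dissolves, [PO₄³⁻] = s while [Ag⁺] ≈ 8.71×10⁻³ mol/L.
Ksp = [Ag⁺]^3[PO₄³⁻] = (8.71×10⁻³)^3s
s = 2.20×10⁻¹⁸ / (8.71×10⁻³)^3 = 3.33×10⁻¹²
s = 3.33×10⁻¹² mol/L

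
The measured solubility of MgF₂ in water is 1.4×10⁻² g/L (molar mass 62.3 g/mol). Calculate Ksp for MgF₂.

Ksp = 4.5×10⁻¹¹

Convert to molarity: s = 1.4×10⁻² / 62.3 = 2.247×10⁻⁴ mol/L
MgF₂(s) ⇌ Mg²⁺(aq) + 2 F⁻(aq)
Call the molar solubility s, so that [Mg²⁺] = s and [F⁻] = 2s.
Ksp = [Mg²⁺][F⁻]^2 = s · (2s)^2 = 4s^3
Ksp = 4 × (2.247×10⁻⁴)^3 = 4.5×10⁻¹¹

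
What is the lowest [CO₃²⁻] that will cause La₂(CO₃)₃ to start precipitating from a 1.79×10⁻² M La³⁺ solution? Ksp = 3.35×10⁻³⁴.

A salt starts to precipitate once the ion product Q reaches its Ksp.
La₂(CO₃)₃(s) ⇌ 2 La³⁺(aq) + 3 CO₃²⁻(aq)
Ksp = [La³⁺]^2[CO₃²⁻]^3 = [CO₃²⁻]^3(1.79×10⁻²)^2
[CO₃²⁻]^3 = 3.35×10⁻³⁴ / (1.79×10⁻²)^2 = 1.05×10⁻³⁰
[CO₃²⁻] = 1.01×10⁻¹⁰ M

1.01×10⁻¹⁰ M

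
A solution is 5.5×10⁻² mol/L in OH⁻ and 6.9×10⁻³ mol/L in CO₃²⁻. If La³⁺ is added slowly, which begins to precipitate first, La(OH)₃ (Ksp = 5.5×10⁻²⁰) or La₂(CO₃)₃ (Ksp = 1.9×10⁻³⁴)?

A salt starts to precipitate once the ion product Q reaches its Ksp.
For La(OH)₃: [La³⁺] = (Ksp/[OH⁻]^3) = 3.3×10⁻¹⁶ mol/L
For La₂(CO₃)₃: [La³⁺] = (Ksp/[CO₃²⁻]^3)^(1/2) = 2.4×10⁻¹⁴ mol/L
La(OH)₃ requires the lower [La³⁺], so it precipitates first.

La(OH)₃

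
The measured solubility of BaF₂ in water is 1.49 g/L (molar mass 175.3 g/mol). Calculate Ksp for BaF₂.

Ksp = 2.46×10⁻⁶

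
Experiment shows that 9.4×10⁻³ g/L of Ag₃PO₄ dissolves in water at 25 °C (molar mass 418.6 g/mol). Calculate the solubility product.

Convert to molarity: s = 9.4×10⁻³ / 418.6 = 2.246×10⁻⁵ mol/L
Ag₃PO₄(s) ⇌ 3 Ag⁺(aq) + PO₄³⁻(aq)
With molar solubility s: [Ag⁺] = 3s, [PO₄³⁻] = s.
Ksp = [Ag⁺]^3[PO₄³⁻] = (3s)^3 · s = 27s^4
Ksp = 27 × (2.246×10⁻⁵)^4 = 6.9×10⁻¹⁸

Ksp = 6.9×10⁻¹⁸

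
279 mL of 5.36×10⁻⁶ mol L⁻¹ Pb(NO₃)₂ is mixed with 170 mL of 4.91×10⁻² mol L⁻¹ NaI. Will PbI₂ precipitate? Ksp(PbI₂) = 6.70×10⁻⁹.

The combined volume is 449 mL.
[Pb²⁺] = (5.36×10⁻⁶)(279)/449 = 3.33×10⁻⁶ mol L⁻¹
[I⁻] = (4.91×10⁻²)(170)/449 = 1.86×10⁻² mol L⁻¹
Q = [Pb²⁺][I⁻]^2 = 1.15×10⁻⁹
Q = 1.15×10⁻⁹ < Ksp = 6.70×10⁻⁹, so the solution is unsaturated and no precipitate forms.

No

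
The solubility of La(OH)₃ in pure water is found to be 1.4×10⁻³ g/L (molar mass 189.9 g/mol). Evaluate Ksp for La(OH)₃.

s = (1.4×10⁻³ g L⁻¹)/(189.9 g mol⁻¹) = 7.372×10⁻⁶ M
La(OH)₃(s) ⇌ La³⁺(aq) + 3 OH⁻(aq)
With molar solubility s: [La³⁺] = s, [OH⁻] = 3s.
Ksp = [La³⁺][OH⁻]^3 = s · (3s)^3 = 27s^4
Ksp = 27 × (7.372×10⁻⁶)^4 = 8.0×10⁻²⁰

Ksp = 8.0×10⁻²⁰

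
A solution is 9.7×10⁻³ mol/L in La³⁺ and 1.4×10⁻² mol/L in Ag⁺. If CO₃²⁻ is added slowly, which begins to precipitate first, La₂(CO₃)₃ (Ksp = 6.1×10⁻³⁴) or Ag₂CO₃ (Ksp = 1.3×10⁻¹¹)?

La₂(CO₃)₃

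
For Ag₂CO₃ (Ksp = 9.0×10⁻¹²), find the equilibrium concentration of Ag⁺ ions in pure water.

2.6×10⁻⁴ M

Ag₂CO₃(s) ⇌ 2 Ag⁺(aq) + CO₃²⁻(aq)
Let s be the molar solubility. Then [Ag⁺] = 2s and [CO₃²⁻] = s.
Ksp = [Ag⁺]^2[CO₃²⁻] = (2s)^2 · s = 4s^3 = 9.0×10⁻¹²
s = 1.3×10⁻⁴ M
[Ag⁺] = 2s = 2.6×10⁻⁴ M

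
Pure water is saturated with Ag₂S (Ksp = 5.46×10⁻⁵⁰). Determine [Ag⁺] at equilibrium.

4.78×10⁻¹⁷ M

Ag₂S(s) ⇌ 2 Ag⁺(aq) + S²⁻(aq)
With molar solubility s: [Ag⁺] = 2s, [S²⁻] = s.
Ksp = [Ag⁺]^2[S²⁻] = (2s)^2 · s = 4s^3 = 5.46×10⁻⁵⁰
s = 2.39×10⁻¹⁷ M
[Ag⁺] = 2s = 4.78×10⁻¹⁷ M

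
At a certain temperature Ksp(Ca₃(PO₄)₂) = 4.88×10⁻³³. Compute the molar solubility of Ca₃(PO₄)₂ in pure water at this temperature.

Ca₃(PO₄)₂(s) ⇌ 3 Ca²⁺(aq) + 2 PO₄³⁻(aq)
With molar solubility s: [Ca²⁺] = 3s, [PO₄³⁻] = 2s.
Ksp = [Ca²⁺]^3[PO₄³⁻]^2 = (3s)^3 · (2s)^2 = 108s^5
108s^5 = 4.88×10⁻³³  ⇒  s^5 = 4.52×10⁻³⁵
s = 1.35×10⁻⁷ mol/L

1.35×10⁻⁷ M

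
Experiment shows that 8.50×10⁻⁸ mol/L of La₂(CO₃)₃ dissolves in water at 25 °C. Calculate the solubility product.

Ksp = 4.79×10⁻³⁴

La₂(CO₃)₃(s) ⇌ 2 La³⁺(aq) + 3 CO₃²⁻(aq)
With molar solubility s: [La³⁺] = 2s, [CO₃²⁻] = 3s.
Ksp = [La³⁺]^2[CO₃²⁻]^3 = (2s)^2 · (3s)^3 = 108s^5
Ksp = 108 × (8.50×10⁻⁸)^5 = 4.79×10⁻³⁴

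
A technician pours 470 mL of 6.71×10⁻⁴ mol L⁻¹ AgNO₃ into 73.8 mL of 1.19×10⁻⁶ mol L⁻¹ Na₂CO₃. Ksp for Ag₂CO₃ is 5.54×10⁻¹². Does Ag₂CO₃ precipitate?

No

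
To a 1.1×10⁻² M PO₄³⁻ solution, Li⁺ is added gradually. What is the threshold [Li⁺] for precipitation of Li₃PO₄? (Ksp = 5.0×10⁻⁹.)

Precipitation of each salt begins when its ion product equals Ksp.
Li₃PO₄(s) ⇌ 3 Li⁺(aq) + PO₄³⁻(aq)
Ksp = [Li⁺]^3[PO₄³⁻] = [Li⁺]^3(1.1×10⁻²)
[Li⁺]^3 = 5.0×10⁻⁹ / (1.1×10⁻²) = 4.5×10⁻⁷
[Li⁺] = 7.7×10⁻³ M

7.7×10⁻³ M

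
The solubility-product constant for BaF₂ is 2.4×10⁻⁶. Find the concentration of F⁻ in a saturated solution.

1.7×10⁻² M

BaF₂(s) ⇌ Ba²⁺(aq) + 2 F⁻(aq)
For each mole of BaF₂ that dissolves per liter, [Ba²⁺] = s and [F⁻] = 2s; let s denote this solubility.
Ksp = [Ba²⁺][F⁻]^2 = s · (2s)^2 = 4s^3 = 2.4×10⁻⁶
s = 8.4×10⁻³ M
[F⁻] = 2s = 1.7×10⁻² M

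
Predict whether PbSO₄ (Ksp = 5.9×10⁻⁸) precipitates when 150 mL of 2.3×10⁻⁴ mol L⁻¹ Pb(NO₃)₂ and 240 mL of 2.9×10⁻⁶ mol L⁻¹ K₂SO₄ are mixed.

No

The combined volume is 390 mL.
[Pb²⁺] = (2.3×10⁻⁴)(150)/390 = 8.8×10⁻⁵ mol L⁻¹
[SO₄²⁻] = (2.9×10⁻⁶)(240)/390 = 1.8×10⁻⁶ mol L⁻¹
Q = [Pb²⁺][SO₄²⁻] = 1.6×10⁻¹⁰
Q = 1.6×10⁻¹⁰ < Ksp = 5.9×10⁻⁸, so the solution is unsaturated and no precipitate forms.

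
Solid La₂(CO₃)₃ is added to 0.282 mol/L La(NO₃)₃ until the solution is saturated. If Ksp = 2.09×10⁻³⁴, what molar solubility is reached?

4.60×10⁻¹² M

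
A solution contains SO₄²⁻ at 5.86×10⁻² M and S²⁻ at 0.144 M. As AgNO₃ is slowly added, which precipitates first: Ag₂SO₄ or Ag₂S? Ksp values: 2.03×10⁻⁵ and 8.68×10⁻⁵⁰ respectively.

Each salt precipitates once Q = Ksp for that salt.
For Ag₂SO₄: [Ag⁺] = (Ksp/[SO₄²⁻])^(1/2) = 1.86×10⁻² M
For Ag₂S: [Ag⁺] = (Ksp/[S²⁻])^(1/2) = 7.76×10⁻²⁵ M
Since Ag₂S needs less Ag⁺ to reach saturation, it precipitates first.

Ag₂S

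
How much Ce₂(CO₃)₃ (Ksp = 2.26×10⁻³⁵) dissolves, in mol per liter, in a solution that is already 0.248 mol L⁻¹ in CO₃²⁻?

1.92×10⁻¹⁷ M

Ce₂(CO₃)₃(s) ⇌ 2 Ce³⁺(aq) + 3 CO₃²⁻(aq)
The solution already contains CO₃²⁻ at 0.248 mol L⁻¹. Let s be the molar solubility of Ce₂(CO₃)₃.
[CO₃²⁻] ≈ 0.248 mol L⁻¹ (common ion dominates); [Ce³⁺] = 2s.
Ksp = [Ce³⁺]^2[CO₃²⁻]^3 = (2s)^2(0.248)^3
(2s)^2 = 2.26×10⁻³⁵ / (0.248)^3 = 1.48×10⁻³³
s = 1.92×10⁻¹⁷ mol L⁻¹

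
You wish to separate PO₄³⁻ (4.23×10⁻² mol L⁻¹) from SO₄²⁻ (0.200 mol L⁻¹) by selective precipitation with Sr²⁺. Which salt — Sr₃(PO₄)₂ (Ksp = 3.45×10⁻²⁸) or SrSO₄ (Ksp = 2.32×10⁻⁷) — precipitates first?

Each salt precipitates once Q = Ksp for that salt.
For Sr₃(PO₄)₂: [Sr²⁺] = (Ksp/[PO₄³⁻]^2)^(1/3) = 5.78×10⁻⁹ mol L⁻¹
For SrSO₄: [Sr²⁺] = (Ksp/[SO₄²⁻]) = 1.16×10⁻⁶ mol L⁻¹
Sr₃(PO₄)₂ requires the lower [Sr²⁺], so it precipitates first.

Sr₃(PO₄)₂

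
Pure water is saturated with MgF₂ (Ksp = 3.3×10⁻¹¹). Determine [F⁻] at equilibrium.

MgF₂(s) ⇌ Mg²⁺(aq) + 2 F⁻(aq)
With molar solubility s: [Mg²⁺] = s, [F⁻] = 2s.
Ksp = [Mg²⁺][F⁻]^2 = s · (2s)^2 = 4s^3 = 3.3×10⁻¹¹
s = 2.0×10⁻⁴ M
[F⁻] = 2s = 4.0×10⁻⁴ M

4.0×10⁻⁴ M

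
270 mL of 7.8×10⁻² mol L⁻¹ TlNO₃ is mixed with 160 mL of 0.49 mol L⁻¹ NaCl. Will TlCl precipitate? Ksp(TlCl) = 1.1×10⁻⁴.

Total volume after mixing = 270 + 160 = 430 mL.
[Tl⁺] = (7.8×10⁻²)(270)/430 = 4.9×10⁻² mol L⁻¹
[Cl⁻] = (0.49)(160)/430 = 0.18 mol L⁻¹
Q = [Tl⁺][Cl⁻] = 8.9×10⁻³
Because Q > Ksp (8.9×10⁻³ vs 1.1×10⁻⁴), a precipitate of TlCl forms.

Yes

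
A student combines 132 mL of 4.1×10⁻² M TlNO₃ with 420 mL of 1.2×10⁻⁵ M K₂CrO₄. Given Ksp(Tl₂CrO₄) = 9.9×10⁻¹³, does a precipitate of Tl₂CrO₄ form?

Yes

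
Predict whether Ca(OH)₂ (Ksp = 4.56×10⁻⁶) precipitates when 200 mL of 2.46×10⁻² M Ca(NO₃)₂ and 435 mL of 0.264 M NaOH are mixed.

Yes

After mixing, V = 200 mL + 435 mL = 635 mL.
[Ca²⁺] = (2.46×10⁻²)(200)/635 = 7.75×10⁻³ M
[OH⁻] = (0.264)(435)/635 = 0.181 M
Q = [Ca²⁺][OH⁻]^2 = 2.53×10⁻⁴
Q = 2.53×10⁻⁴ > Ksp = 4.56×10⁻⁶, so the solution is supersaturated and Ca(OH)₂ precipitates.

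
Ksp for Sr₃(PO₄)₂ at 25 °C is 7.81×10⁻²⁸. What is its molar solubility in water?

Sr₃(PO₄)₂(s) ⇌ 3 Sr²⁺(aq) + 2 PO₄³⁻(aq)
If s mol/L of Sr₃(PO₄)₂ dissolves, [Sr²⁺] = 3s and [PO₄³⁻] = 2s.
Ksp = [Sr²⁺]^3[PO₄³⁻]^2 = (3s)^3 · (2s)^2 = 108s^5
108s^5 = 7.81×10⁻²⁸  ⇒  s^5 = 7.23×10⁻³⁰
s = 1.49×10⁻⁶ mol/L

1.49×10⁻⁶ M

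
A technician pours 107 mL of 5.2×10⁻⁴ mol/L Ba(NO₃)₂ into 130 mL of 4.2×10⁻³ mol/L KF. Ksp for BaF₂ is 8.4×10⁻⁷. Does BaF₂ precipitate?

No

Total volume after mixing = 107 + 130 = 237 mL.
[Ba²⁺] = (5.2×10⁻⁴)(107)/237 = 2.3×10⁻⁴ mol/L
[F⁻] = (4.2×10⁻³)(130)/237 = 2.3×10⁻³ mol/L
Q = [Ba²⁺][F⁻]^2 = 1.2×10⁻⁹
Q = 1.2×10⁻⁹ < Ksp = 8.4×10⁻⁷, so the solution is unsaturated and no precipitate forms.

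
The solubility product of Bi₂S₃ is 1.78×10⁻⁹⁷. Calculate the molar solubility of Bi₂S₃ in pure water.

Bi₂S₃(s) ⇌ 2 Bi³⁺(aq) + 3 S²⁻(aq)
Call the molar solubility s, so that [Bi³⁺] = 2s and [S²⁻] = 3s.
Ksp = [Bi³⁺]^2[S²⁻]^3 = (2s)^2 · (3s)^3 = 108s^5
108s^5 = 1.78×10⁻⁹⁷  ⇒  s^5 = 1.65×10⁻⁹⁹
s = (1.65×10⁻⁹⁹)^(1/5) = 1.75×10⁻²⁰ M

1.75×10⁻²⁰ M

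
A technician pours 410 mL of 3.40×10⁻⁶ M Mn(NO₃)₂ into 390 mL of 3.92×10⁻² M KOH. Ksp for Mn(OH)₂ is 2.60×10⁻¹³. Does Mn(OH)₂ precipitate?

Total volume after mixing = 410 + 390 = 800 mL.
[Mn²⁺] = (3.40×10⁻⁶)(410)/800 = 1.74×10⁻⁶ M
[OH⁻] = (3.92×10⁻²)(390)/800 = 1.91×10⁻² M
Q = [Mn²⁺][OH⁻]^2 = 6.36×10⁻¹⁰
Because Q > Ksp (6.36×10⁻¹⁰ vs 2.60×10⁻¹³), a precipitate of Mn(OH)₂ forms.

Yes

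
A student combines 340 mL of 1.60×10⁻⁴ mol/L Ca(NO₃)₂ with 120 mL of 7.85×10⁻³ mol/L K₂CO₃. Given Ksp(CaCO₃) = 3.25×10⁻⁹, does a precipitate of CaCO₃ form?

After mixing, V = 340 mL + 120 mL = 460 mL.
[Ca²⁺] = (1.60×10⁻⁴)(340)/460 = 1.18×10⁻⁴ mol/L
[CO₃²⁻] = (7.85×10⁻³)(120)/460 = 2.05×10⁻³ mol/L
Q = [Ca²⁺][CO₃²⁻] = 2.42×10⁻⁷
Because Q > Ksp (2.42×10⁻⁷ vs 3.25×10⁻⁹), a precipitate of CaCO₃ forms.

Yes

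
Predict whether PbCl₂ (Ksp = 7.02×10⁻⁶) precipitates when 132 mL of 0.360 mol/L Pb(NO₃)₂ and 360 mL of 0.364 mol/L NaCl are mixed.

Yes

After mixing, V = 132 mL + 360 mL = 492 mL.
[Pb²⁺] = (0.360)(132)/492 = 9.66×10⁻² mol/L
[Cl⁻] = (0.364)(360)/492 = 0.266 mol/L
Q = [Pb²⁺][Cl⁻]^2 = 6.85×10⁻³
Q = 6.85×10⁻³ > Ksp = 7.02×10⁻⁶, so the solution is supersaturated and PbCl₂ precipitates.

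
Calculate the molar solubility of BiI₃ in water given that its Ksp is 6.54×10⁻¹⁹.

1.25×10⁻⁵ M

BiI₃(s) ⇌ Bi³⁺(aq) + 3 I⁻(aq)
With molar solubility s: [Bi³⁺] = s, [I⁻] = 3s.
Ksp = [Bi³⁺][I⁻]^3 = s · (3s)^3 = 27s^4
27s^4 = 6.54×10⁻¹⁹  ⇒  s^4 = 2.42×10⁻²⁰
Taking the 4th root, s = 1.25×10⁻⁵ mol L⁻¹.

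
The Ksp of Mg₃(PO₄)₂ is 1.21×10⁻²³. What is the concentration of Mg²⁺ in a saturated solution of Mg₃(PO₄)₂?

3.07×10⁻⁵ M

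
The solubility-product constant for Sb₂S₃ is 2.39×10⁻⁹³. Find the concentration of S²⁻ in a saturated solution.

Sb₂S₃(s) ⇌ 2 Sb³⁺(aq) + 3 S²⁻(aq)
If s mol/L of Sb₂S₃ dissolves, [Sb³⁺] = 2s and [S²⁻] = 3s.
Ksp = [Sb³⁺]^2[S²⁻]^3 = (2s)^2 · (3s)^3 = 108s^5 = 2.39×10⁻⁹³
s = 1.17×10⁻¹⁹ mol L⁻¹
[S²⁻] = 3s = 3.52×10⁻¹⁹ mol L⁻¹

3.52×10⁻¹⁹ M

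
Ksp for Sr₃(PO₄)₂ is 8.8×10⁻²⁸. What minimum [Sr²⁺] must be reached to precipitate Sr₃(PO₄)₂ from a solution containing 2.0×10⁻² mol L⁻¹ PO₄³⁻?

1.3×10⁻⁸ M

A salt starts to precipitate once the ion product Q reaches its Ksp.
Sr₃(PO₄)₂(s) ⇌ 3 Sr²⁺(aq) + 2 PO₄³⁻(aq)
Ksp = [Sr²⁺]^3[PO₄³⁻]^2 = [Sr²⁺]^3(2.0×10⁻²)^2
[Sr²⁺]^3 = 8.8×10⁻²⁸ / (2.0×10⁻²)^2 = 2.2×10⁻²⁴
[Sr²⁺] = 1.3×10⁻⁸ mol L⁻¹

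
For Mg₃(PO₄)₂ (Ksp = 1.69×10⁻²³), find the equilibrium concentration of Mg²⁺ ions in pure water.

Mg₃(PO₄)₂(s) ⇌ 3 Mg²⁺(aq) + 2 PO₄³⁻(aq)
If s mol/L of Mg₃(PO₄)₂ dissolves, [Mg²⁺] = 3s and [PO₄³⁻] = 2s.
Ksp = [Mg²⁺]^3[PO₄³⁻]^2 = (3s)^3 · (2s)^2 = 108s^5 = 1.69×10⁻²³
s = 1.09×10⁻⁵ mol/L
[Mg²⁺] = 3s = 3.28×10⁻⁵ mol/L

3.28×10⁻⁵ M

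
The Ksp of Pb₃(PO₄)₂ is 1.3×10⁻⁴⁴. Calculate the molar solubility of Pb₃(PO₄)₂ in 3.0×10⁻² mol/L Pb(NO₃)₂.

1.1×10⁻²⁰ M

Pb₃(PO₄)₂(s) ⇌ 3 Pb²⁺(aq) + 2 PO₄³⁻(aq)
The solution already contains Pb²⁺ at 3.0×10⁻² mol/L. Let s be the molar solubility of Pb₃(PO₄)₂.
[Pb²⁺] ≈ 3.0×10⁻² mol/L (common ion dominates); [PO₄³⁻] = 2s.
Ksp = [Pb²⁺]^3[PO₄³⁻]^2 = (3.0×10⁻²)^3(2s)^2
(2s)^2 = 1.3×10⁻⁴⁴ / (3.0×10⁻²)^3 = 4.8×10⁻⁴⁰
s = 1.1×10⁻²⁰ mol/L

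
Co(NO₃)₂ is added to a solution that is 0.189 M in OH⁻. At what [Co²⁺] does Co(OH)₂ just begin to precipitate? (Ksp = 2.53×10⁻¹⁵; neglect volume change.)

A salt starts to precipitate once the ion product Q reaches its Ksp.
Co(OH)₂(s) ⇌ Co²⁺(aq) + 2 OH⁻(aq)
Ksp = [Co²⁺][OH⁻]^2 = [Co²⁺](0.189)^2
[Co²⁺] = 2.53×10⁻¹⁵ / (0.189)^2 = 7.08×10⁻¹⁴
[Co²⁺] = 7.08×10⁻¹⁴ M

7.08×10⁻¹⁴ M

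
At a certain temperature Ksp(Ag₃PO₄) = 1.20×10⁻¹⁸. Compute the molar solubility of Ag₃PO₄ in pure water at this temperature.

Ag₃PO₄(s) ⇌ 3 Ag⁺(aq) + PO₄³⁻(aq)
For each mole of Ag₃PO₄ that dissolves per liter, [Ag⁺] = 3s and [PO₄³⁻] = s; let s denote this solubility.
Ksp = [Ag⁺]^3[PO₄³⁻] = (3s)^3 · s = 27s^4
27s^4 = 1.20×10⁻¹⁸  ⇒  s^4 = 4.44×10⁻²⁰
s = 1.45×10⁻⁵ mol L⁻¹

1.45×10⁻⁵ M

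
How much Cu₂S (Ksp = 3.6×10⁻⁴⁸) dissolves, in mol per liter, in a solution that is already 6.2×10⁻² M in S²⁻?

Cu₂S(s) ⇌ 2 Cu⁺(aq) + S²⁻(aq)
The solution already contains S²⁻ at 6.2×10⁻² M. Let s be the molar solubility of Cu₂S.
[S²⁻] ≈ 6.2×10⁻² M (common ion dominates); [Cu⁺] = 2s.
Ksp = [Cu⁺]^2[S²⁻] = (2s)^2(6.2×10⁻²)
(2s)^2 = 3.6×10⁻⁴⁸ / (6.2×10⁻²) = 5.8×10⁻⁴⁷
s = 3.8×10⁻²⁴ M

3.8×10⁻²⁴ M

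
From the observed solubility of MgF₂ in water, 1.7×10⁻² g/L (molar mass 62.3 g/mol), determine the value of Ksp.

Molar solubility s = (1.7×10⁻² g/L) / (62.3 g/mol) = 2.729×10⁻⁴ mol/L
MgF₂(s) ⇌ Mg²⁺(aq) + 2 F⁻(aq)
If s mol/L of MgF₂ dissolves, [Mg²⁺] = s and [F⁻] = 2s.
Ksp = [Mg²⁺][F⁻]^2 = s · (2s)^2 = 4s^3
Ksp = 4 × (2.729×10⁻⁴)^3 = 8.1×10⁻¹¹

Ksp = 8.1×10⁻¹¹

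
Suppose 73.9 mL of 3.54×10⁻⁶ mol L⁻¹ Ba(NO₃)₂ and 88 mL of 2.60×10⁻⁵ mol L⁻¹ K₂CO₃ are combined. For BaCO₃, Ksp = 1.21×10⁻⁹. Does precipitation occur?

No

After mixing, V = 73.9 mL + 88 mL = 161.9 mL.
[Ba²⁺] = (3.54×10⁻⁶)(73.9)/161.9 = 1.62×10⁻⁶ mol L⁻¹
[CO₃²⁻] = (2.60×10⁻⁵)(88)/161.9 = 1.41×10⁻⁵ mol L⁻¹
Q = [Ba²⁺][CO₃²⁻] = 2.28×10⁻¹¹
Since Q (2.28×10⁻¹¹) is less than Ksp (1.21×10⁻⁹), no BaCO₃ precipitates.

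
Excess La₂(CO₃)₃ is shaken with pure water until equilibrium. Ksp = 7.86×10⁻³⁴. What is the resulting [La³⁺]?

1.88×10⁻⁷ M

La₂(CO₃)₃(s) ⇌ 2 La³⁺(aq) + 3 CO₃²⁻(aq)
With molar solubility s: [La³⁺] = 2s, [CO₃²⁻] = 3s.
Ksp = [La³⁺]^2[CO₃²⁻]^3 = (2s)^2 · (3s)^3 = 108s^5 = 7.86×10⁻³⁴
s = 9.38×10⁻⁸ M
[La³⁺] = 2s = 1.88×10⁻⁷ M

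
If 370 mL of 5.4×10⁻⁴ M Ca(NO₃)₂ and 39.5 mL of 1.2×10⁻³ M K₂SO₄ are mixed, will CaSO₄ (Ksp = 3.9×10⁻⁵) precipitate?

No

After mixing, V = 370 mL + 39.5 mL = 409.5 mL.
[Ca²⁺] = (5.4×10⁻⁴)(370)/409.5 = 4.9×10⁻⁴ M
[SO₄²⁻] = (1.2×10⁻³)(39.5)/409.5 = 1.2×10⁻⁴ M
Q = [Ca²⁺][SO₄²⁻] = 5.6×10⁻⁸
Q = 5.6×10⁻⁸ < Ksp = 3.9×10⁻⁵, so the solution is unsaturated and no precipitate forms.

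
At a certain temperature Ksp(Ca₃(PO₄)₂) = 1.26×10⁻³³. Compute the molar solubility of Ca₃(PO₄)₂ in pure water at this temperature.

1.03×10⁻⁷ M

Ca₃(PO₄)₂(s) ⇌ 3 Ca²⁺(aq) + 2 PO₄³⁻(aq)
For each mole of Ca₃(PO₄)₂ that dissolves per liter, [Ca²⁺] = 3s and [PO₄³⁻] = 2s; let s denote this solubility.
Ksp = [Ca²⁺]^3[PO₄³⁻]^2 = (3s)^3 · (2s)^2 = 108s^5
108s^5 = 1.26×10⁻³³  ⇒  s^5 = 1.17×10⁻³⁵
s = (1.17×10⁻³⁵)^(1/5) = 1.03×10⁻⁷ mol/L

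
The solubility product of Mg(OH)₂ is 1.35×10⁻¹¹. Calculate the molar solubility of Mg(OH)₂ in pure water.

1.50×10⁻⁴ M

Mg(OH)₂(s) ⇌ Mg²⁺(aq) + 2 OH⁻(aq)
For each mole of Mg(OH)₂ that dissolves per liter, [Mg²⁺] = s and [OH⁻] = 2s; let s denote this solubility.
Ksp = [Mg²⁺][OH⁻]^2 = s · (2s)^2 = 4s^3
4s^3 = 1.35×10⁻¹¹  ⇒  s^3 = 3.38×10⁻¹²
Taking the 3rd root, s = 1.50×10⁻⁴ M.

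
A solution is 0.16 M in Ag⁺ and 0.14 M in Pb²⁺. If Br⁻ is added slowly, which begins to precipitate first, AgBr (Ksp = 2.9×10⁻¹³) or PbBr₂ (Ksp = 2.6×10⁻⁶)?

A salt starts to precipitate once the ion product Q reaches its Ksp.
For AgBr: [Br⁻] = (Ksp/[Ag⁺]) = 1.8×10⁻¹² M
For PbBr₂: [Br⁻] = (Ksp/[Pb²⁺])^(1/2) = 4.3×10⁻³ M
The smaller threshold [Br⁻] is reached first, so AgBr precipitates first.

AgBr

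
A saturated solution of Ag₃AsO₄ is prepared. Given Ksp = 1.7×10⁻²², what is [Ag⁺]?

Ag₃AsO₄(s) ⇌ 3 Ag⁺(aq) + AsO₄³⁻(aq)
Call the molar solubility s, so that [Ag⁺] = 3s and [AsO₄³⁻] = s.
Ksp = [Ag⁺]^3[AsO₄³⁻] = (3s)^3 · s = 27s^4 = 1.7×10⁻²²
s = 1.6×10⁻⁶ mol/L
[Ag⁺] = 3s = 4.8×10⁻⁶ mol/L

4.8×10⁻⁶ M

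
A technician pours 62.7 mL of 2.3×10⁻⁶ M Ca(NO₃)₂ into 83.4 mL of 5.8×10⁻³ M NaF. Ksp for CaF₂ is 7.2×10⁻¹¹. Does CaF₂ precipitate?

The combined volume is 146.1 mL.
[Ca²⁺] = (2.3×10⁻⁶)(62.7)/146.1 = 9.9×10⁻⁷ M
[F⁻] = (5.8×10⁻³)(83.4)/146.1 = 3.3×10⁻³ M
Q = [Ca²⁺][F⁻]^2 = 1.1×10⁻¹¹
Q < Ksp (1.1×10⁻¹¹ vs 7.2×10⁻¹¹); the solution remains unsaturated and no precipitate forms.

No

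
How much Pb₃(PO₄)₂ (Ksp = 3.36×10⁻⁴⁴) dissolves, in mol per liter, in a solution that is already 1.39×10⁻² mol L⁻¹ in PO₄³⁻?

1.86×10⁻¹⁴ M

Pb₃(PO₄)₂(s) ⇌ 3 Pb²⁺(aq) + 2 PO₄³⁻(aq)
PO₄³⁻ is already present at 1.39×10⁻² mol L⁻¹. If s mol/L of Pb₃(PO₄)₂ dissolves, [Pb²⁺] = 3s while [PO₄³⁻] ≈ 1.39×10⁻² mol L⁻¹.
Ksp = [Pb²⁺]^3[PO₄³⁻]^2 = (3s)^3(1.39×10⁻²)^2
(3s)^3 = 3.36×10⁻⁴⁴ / (1.39×10⁻²)^2 = 1.74×10⁻⁴⁰
s = 1.86×10⁻¹⁴ mol L⁻¹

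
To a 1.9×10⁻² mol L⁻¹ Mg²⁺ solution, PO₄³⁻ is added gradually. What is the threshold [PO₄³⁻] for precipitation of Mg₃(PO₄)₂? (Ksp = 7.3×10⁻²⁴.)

1.0×10⁻⁹ M

The threshold for precipitation is Q = Ksp.
Mg₃(PO₄)₂(s) ⇌ 3 Mg²⁺(aq) + 2 PO₄³⁻(aq)
Ksp = [Mg²⁺]^3[PO₄³⁻]^2 = [PO₄³⁻]^2(1.9×10⁻²)^3
[PO₄³⁻]^2 = 7.3×10⁻²⁴ / (1.9×10⁻²)^3 = 1.1×10⁻¹⁸
[PO₄³⁻] = 1.0×10⁻⁹ mol L⁻¹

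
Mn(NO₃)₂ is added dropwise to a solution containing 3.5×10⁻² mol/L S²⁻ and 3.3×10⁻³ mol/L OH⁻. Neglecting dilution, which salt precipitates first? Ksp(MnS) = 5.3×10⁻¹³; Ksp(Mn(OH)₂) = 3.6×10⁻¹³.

MnS

The threshold for precipitation is Q = Ksp.
For MnS: [Mn²⁺] = (Ksp/[S²⁻]) = 1.5×10⁻¹¹ mol/L
For Mn(OH)₂: [Mn²⁺] = (Ksp/[OH⁻]^2) = 3.3×10⁻⁸ mol/L
MnS requires the lower [Mn²⁺], so it precipitates first.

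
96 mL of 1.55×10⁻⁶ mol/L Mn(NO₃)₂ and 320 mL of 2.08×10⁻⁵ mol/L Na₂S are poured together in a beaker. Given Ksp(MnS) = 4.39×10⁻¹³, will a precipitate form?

Total volume after mixing = 96 + 320 = 416 mL.
[Mn²⁺] = (1.55×10⁻⁶)(96)/416 = 3.58×10⁻⁷ mol/L
[S²⁻] = (2.08×10⁻⁵)(320)/416 = 1.60×10⁻⁵ mol/L
Q = [Mn²⁺][S²⁻] = 5.72×10⁻¹²
Because Q > Ksp (5.72×10⁻¹² vs 4.39×10⁻¹³), a precipitate of MnS forms.

Yes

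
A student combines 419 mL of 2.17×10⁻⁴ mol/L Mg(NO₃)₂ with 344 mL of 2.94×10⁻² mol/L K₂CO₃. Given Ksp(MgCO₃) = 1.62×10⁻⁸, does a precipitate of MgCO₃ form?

Yes

Total volume after mixing = 419 + 344 = 763 mL.
[Mg²⁺] = (2.17×10⁻⁴)(419)/763 = 1.19×10⁻⁴ mol/L
[CO₃²⁻] = (2.94×10⁻²)(344)/763 = 1.33×10⁻² mol/L
Q = [Mg²⁺][CO₃²⁻] = 1.58×10⁻⁶
Since Q (1.58×10⁻⁶) exceeds Ksp (1.62×10⁻⁸), MgCO₃ will precipitate.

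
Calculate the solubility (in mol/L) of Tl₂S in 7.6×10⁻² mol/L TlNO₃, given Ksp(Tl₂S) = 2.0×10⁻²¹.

Tl₂S(s) ⇌ 2 Tl⁺(aq) + S²⁻(aq)
Tl⁺ is already present at 7.6×10⁻² mol/L. If s mol/L of Tl₂S dissolves, [S²⁻] = s while [Tl⁺] ≈ 7.6×10⁻² mol/L.
Ksp = [Tl⁺]^2[S²⁻] = (7.6×10⁻²)^2s
s = 2.0×10⁻²¹ / (7.6×10⁻²)^2 = 3.5×10⁻¹⁹
s = 3.5×10⁻¹⁹ mol/L

3.5×10⁻¹⁹ M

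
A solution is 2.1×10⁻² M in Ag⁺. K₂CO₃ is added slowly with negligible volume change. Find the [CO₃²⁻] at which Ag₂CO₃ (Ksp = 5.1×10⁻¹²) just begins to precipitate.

1.2×10⁻⁸ M

Precipitation begins when Q = Ksp.
Ag₂CO₃(s) ⇌ 2 Ag⁺(aq) + CO₃²⁻(aq)
Ksp = [Ag⁺]^2[CO₃²⁻] = [CO₃²⁻](2.1×10⁻²)^2
[CO₃²⁻] = 5.1×10⁻¹² / (2.1×10⁻²)^2 = 1.2×10⁻⁸
[CO₃²⁻] = 1.2×10⁻⁸ M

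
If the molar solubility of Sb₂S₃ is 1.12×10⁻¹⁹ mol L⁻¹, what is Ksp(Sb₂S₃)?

Ksp = 1.90×10⁻⁹³

Sb₂S₃(s) ⇌ 2 Sb³⁺(aq) + 3 S²⁻(aq)
Let s be the molar solubility. Then [Sb³⁺] = 2s and [S²⁻] = 3s.
Ksp = [Sb³⁺]^2[S²⁻]^3 = (2s)^2 · (3s)^3 = 108s^5
Ksp = 108 × (1.12×10⁻¹⁹)^5 = 1.90×10⁻⁹³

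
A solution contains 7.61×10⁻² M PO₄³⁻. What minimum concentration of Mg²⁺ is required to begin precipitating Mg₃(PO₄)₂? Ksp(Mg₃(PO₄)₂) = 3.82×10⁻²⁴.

8.70×10⁻⁸ M

A salt starts to precipitate once the ion product Q reaches its Ksp.
Mg₃(PO₄)₂(s) ⇌ 3 Mg²⁺(aq) + 2 PO₄³⁻(aq)
Ksp = [Mg²⁺]^3[PO₄³⁻]^2 = [Mg²⁺]^3(7.61×10⁻²)^2
[Mg²⁺]^3 = 3.82×10⁻²⁴ / (7.61×10⁻²)^2 = 6.60×10⁻²²
[Mg²⁺] = 8.70×10⁻⁸ M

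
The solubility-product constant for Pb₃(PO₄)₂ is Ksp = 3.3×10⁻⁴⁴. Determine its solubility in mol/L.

7.9×10⁻¹⁰ M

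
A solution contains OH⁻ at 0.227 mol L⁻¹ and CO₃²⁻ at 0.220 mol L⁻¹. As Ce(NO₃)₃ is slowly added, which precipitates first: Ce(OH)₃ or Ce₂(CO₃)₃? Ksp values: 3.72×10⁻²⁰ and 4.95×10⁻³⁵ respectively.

The threshold for precipitation is Q = Ksp.
For Ce(OH)₃: [Ce³⁺] = (Ksp/[OH⁻]^3) = 3.18×10⁻¹⁸ mol L⁻¹
For Ce₂(CO₃)₃: [Ce³⁺] = (Ksp/[CO₃²⁻]^3)^(1/2) = 6.82×10⁻¹⁷ mol L⁻¹
The smaller threshold [Ce³⁺] is reached first, so Ce(OH)₃ precipitates first.

Ce(OH)₃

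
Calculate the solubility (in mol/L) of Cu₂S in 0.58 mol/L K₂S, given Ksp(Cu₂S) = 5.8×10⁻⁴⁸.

1.6×10⁻²⁴ M

Cu₂S(s) ⇌ 2 Cu⁺(aq) + S²⁻(aq)
S²⁻ is already present at 0.58 mol/L. If s mol/L of Cu₂S dissolves, [Cu⁺] = 2s while [S²⁻] ≈ 0.58 mol/L.
Ksp = [Cu⁺]^2[S²⁻] = (2s)^2(0.58)
(2s)^2 = 5.8×10⁻⁴⁸ / (0.58) = 1.0×10⁻⁴⁷
s = 1.6×10⁻²⁴ mol/L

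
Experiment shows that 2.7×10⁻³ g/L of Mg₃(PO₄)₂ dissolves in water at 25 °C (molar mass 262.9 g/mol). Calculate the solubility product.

Convert to molarity: s = 2.7×10⁻³ / 262.9 = 1.027×10⁻⁵ mol/L
Mg₃(PO₄)₂(s) ⇌ 3 Mg²⁺(aq) + 2 PO₄³⁻(aq)
With molar solubility s: [Mg²⁺] = 3s, [PO₄³⁻] = 2s.
Ksp = [Mg²⁺]^3[PO₄³⁻]^2 = (3s)^3 · (2s)^2 = 108s^5
Ksp = 108 × (1.027×10⁻⁵)^5 = 1.2×10⁻²³

Ksp = 1.2×10⁻²³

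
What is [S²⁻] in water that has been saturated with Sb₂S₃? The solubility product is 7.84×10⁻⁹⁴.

Sb₂S₃(s) ⇌ 2 Sb³⁺(aq) + 3 S²⁻(aq)
Call the molar solubility s, so that [Sb³⁺] = 2s and [S²⁻] = 3s.
Ksp = [Sb³⁺]^2[S²⁻]^3 = (2s)^2 · (3s)^3 = 108s^5 = 7.84×10⁻⁹⁴
s = 9.38×10⁻²⁰ mol L⁻¹
[S²⁻] = 3s = 2.81×10⁻¹⁹ mol L⁻¹

2.81×10⁻¹⁹ M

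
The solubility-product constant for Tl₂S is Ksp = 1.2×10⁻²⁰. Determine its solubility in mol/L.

Tl₂S(s) ⇌ 2 Tl⁺(aq) + S²⁻(aq)
If s mol/L of Tl₂S dissolves, [Tl⁺] = 2s and [S²⁻] = s.
Ksp = [Tl⁺]^2[S²⁻] = (2s)^2 · s = 4s^3
4s^3 = 1.2×10⁻²⁰  ⇒  s^3 = 3.0×10⁻²¹
s = 1.4×10⁻⁷ mol L⁻¹

1.4×10⁻⁷ M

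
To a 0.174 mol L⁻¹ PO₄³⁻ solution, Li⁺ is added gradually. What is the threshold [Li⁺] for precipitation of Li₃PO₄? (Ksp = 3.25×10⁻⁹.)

2.65×10⁻³ M

Each salt precipitates once Q = Ksp for that salt.
Li₃PO₄(s) ⇌ 3 Li⁺(aq) + PO₄³⁻(aq)
Ksp = [Li⁺]^3[PO₄³⁻] = [Li⁺]^3(0.174)
[Li⁺]^3 = 3.25×10⁻⁹ / (0.174) = 1.87×10⁻⁸
[Li⁺] = 2.65×10⁻³ mol L⁻¹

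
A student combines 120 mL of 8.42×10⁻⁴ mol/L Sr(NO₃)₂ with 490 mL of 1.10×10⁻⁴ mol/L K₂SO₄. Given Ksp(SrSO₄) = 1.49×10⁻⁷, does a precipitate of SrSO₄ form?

No

After mixing, V = 120 mL + 490 mL = 610 mL.
[Sr²⁺] = (8.42×10⁻⁴)(120)/610 = 1.66×10⁻⁴ mol/L
[SO₄²⁻] = (1.10×10⁻⁴)(490)/610 = 8.84×10⁻⁵ mol/L
Q = [Sr²⁺][SO₄²⁻] = 1.46×10⁻⁸
Since Q (1.46×10⁻⁸) is less than Ksp (1.49×10⁻⁷), no SrSO₄ precipitates.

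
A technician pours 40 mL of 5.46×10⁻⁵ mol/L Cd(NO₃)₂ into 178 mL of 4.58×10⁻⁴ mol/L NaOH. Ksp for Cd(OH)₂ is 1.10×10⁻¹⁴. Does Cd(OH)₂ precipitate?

Yes

Total volume after mixing = 40 + 178 = 218 mL.
[Cd²⁺] = (5.46×10⁻⁵)(40)/218 = 1.00×10⁻⁵ mol/L
[OH⁻] = (4.58×10⁻⁴)(178)/218 = 3.74×10⁻⁴ mol/L
Q = [Cd²⁺][OH⁻]^2 = 1.40×10⁻¹²
Q = 1.40×10⁻¹² > Ksp = 1.10×10⁻¹⁴, so the solution is supersaturated and Cd(OH)₂ precipitates.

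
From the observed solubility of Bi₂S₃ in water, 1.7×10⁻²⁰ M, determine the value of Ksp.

Bi₂S₃(s) ⇌ 2 Bi³⁺(aq) + 3 S²⁻(aq)
If s mol/L of Bi₂S₃ dissolves, [Bi³⁺] = 2s and [S²⁻] = 3s.
Ksp = [Bi³⁺]^2[S²⁻]^3 = (2s)^2 · (3s)^3 = 108s^5
Ksp = 108 × (1.7×10⁻²⁰)^5 = 1.5×10⁻⁹⁷

Ksp = 1.5×10⁻⁹⁷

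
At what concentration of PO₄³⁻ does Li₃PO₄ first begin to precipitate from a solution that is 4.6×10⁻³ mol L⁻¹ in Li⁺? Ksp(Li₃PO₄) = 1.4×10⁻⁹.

Each salt precipitates once Q = Ksp for that salt.
Li₃PO₄(s) ⇌ 3 Li⁺(aq) + PO₄³⁻(aq)
Ksp = [Li⁺]^3[PO₄³⁻] = [PO₄³⁻](4.6×10⁻³)^3
[PO₄³⁻] = 1.4×10⁻⁹ / (4.6×10⁻³)^3 = 1.4×10⁻²
[PO₄³⁻] = 1.4×10⁻² mol L⁻¹

1.4×10⁻² M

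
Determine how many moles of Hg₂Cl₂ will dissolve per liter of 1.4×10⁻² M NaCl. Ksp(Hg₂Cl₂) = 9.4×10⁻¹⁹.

4.8×10⁻¹⁵ M

Hg₂Cl₂(s) ⇌ Hg₂²⁺(aq) + 2 Cl⁻(aq)
With Cl⁻ already at 1.4×10⁻² M and s small, take [Cl⁻] ≈ 1.4×10⁻² M and [Hg₂²⁺] = s.
Ksp = [Hg₂²⁺][Cl⁻]^2 = s(1.4×10⁻²)^2
s = 9.4×10⁻¹⁹ / (1.4×10⁻²)^2 = 4.8×10⁻¹⁵
s = 4.8×10⁻¹⁵ M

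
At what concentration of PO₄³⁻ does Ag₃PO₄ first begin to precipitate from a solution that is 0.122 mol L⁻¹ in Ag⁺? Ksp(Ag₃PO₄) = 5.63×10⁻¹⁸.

Each salt precipitates once Q = Ksp for that salt.
Ag₃PO₄(s) ⇌ 3 Ag⁺(aq) + PO₄³⁻(aq)
Ksp = [Ag⁺]^3[PO₄³⁻] = [PO₄³⁻](0.122)^3
[PO₄³⁻] = 5.63×10⁻¹⁸ / (0.122)^3 = 3.10×10⁻¹⁵
[PO₄³⁻] = 3.10×10⁻¹⁵ mol L⁻¹

3.10×10⁻¹⁵ M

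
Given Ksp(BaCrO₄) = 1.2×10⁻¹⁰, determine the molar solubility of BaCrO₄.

1.1×10⁻⁵ M

BaCrO₄(s) ⇌ Ba²⁺(aq) + CrO₄²⁻(aq)
Let s be the molar solubility. Then [Ba²⁺] = s and [CrO₄²⁻] = s.
Ksp = [Ba²⁺][CrO₄²⁻] = s · s = s^2
s^2 = 1.2×10⁻¹⁰
s = 1.1×10⁻⁵ mol L⁻¹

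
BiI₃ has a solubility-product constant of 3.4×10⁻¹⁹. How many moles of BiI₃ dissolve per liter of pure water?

BiI₃(s) ⇌ Bi³⁺(aq) + 3 I⁻(aq)
If s mol/L of BiI₃ dissolves, [Bi³⁺] = s and [I⁻] = 3s.
Ksp = [Bi³⁺][I⁻]^3 = s · (3s)^3 = 27s^4
27s^4 = 3.4×10⁻¹⁹  ⇒  s^4 = 1.3×10⁻²⁰
s = (1.3×10⁻²⁰)^(1/4) = 1.1×10⁻⁵ mol/L

1.1×10⁻⁵ M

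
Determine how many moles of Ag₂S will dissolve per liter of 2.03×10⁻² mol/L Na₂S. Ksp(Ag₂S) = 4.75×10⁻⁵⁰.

7.65×10⁻²⁵ M

Ag₂S(s) ⇌ 2 Ag⁺(aq) + S²⁻(aq)
S²⁻ is already present at 2.03×10⁻² mol/L. If s mol/L of Ag₂S dissolves, [Ag⁺] = 2s while [S²⁻] ≈ 2.03×10⁻² mol/L.
Ksp = [Ag⁺]^2[S²⁻] = (2s)^2(2.03×10⁻²)
(2s)^2 = 4.75×10⁻⁵⁰ / (2.03×10⁻²) = 2.34×10⁻⁴⁸
s = 7.65×10⁻²⁵ mol/L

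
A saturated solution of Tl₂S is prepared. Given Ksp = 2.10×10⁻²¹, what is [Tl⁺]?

Tl₂S(s) ⇌ 2 Tl⁺(aq) + S²⁻(aq)
Call the molar solubility s, so that [Tl⁺] = 2s and [S²⁻] = s.
Ksp = [Tl⁺]^2[S²⁻] = (2s)^2 · s = 4s^3 = 2.10×10⁻²¹
s = 8.07×10⁻⁸ M
[Tl⁺] = 2s = 1.61×10⁻⁷ M

1.61×10⁻⁷ M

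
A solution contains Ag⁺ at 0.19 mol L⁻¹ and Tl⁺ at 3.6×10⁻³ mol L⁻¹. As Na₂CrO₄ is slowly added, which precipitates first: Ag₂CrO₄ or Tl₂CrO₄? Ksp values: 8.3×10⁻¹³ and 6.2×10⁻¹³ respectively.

Ag₂CrO₄

Precipitation begins when Q = Ksp.
For Ag₂CrO₄: [CrO₄²⁻] = (Ksp/[Ag⁺]^2) = 2.3×10⁻¹¹ mol L⁻¹
For Tl₂CrO₄: [CrO₄²⁻] = (Ksp/[Tl⁺]^2) = 4.8×10⁻⁸ mol L⁻¹
The smaller threshold [CrO₄²⁻] is reached first, so Ag₂CrO₄ precipitates first.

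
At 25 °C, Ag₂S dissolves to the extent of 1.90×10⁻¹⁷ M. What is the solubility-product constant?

Ag₂S(s) ⇌ 2 Ag⁺(aq) + S²⁻(aq)
If s mol/L of Ag₂S dissolves, [Ag⁺] = 2s and [S²⁻] = s.
Ksp = [Ag⁺]^2[S²⁻] = (2s)^2 · s = 4s^3
Ksp = 4 × (1.90×10⁻¹⁷)^3 = 2.74×10⁻⁵⁰

Ksp = 2.74×10⁻⁵⁰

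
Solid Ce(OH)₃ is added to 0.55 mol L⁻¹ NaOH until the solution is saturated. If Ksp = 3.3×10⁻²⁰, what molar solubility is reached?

Ce(OH)₃(s) ⇌ Ce³⁺(aq) + 3 OH⁻(aq)
Let s be the solubility of Ce(OH)₃ here. The common ion gives [OH⁻] ≈ 0.55 mol L⁻¹, and [Ce³⁺] = s.
Ksp = [Ce³⁺][OH⁻]^3 = s(0.55)^3
s = 3.3×10⁻²⁰ / (0.55)^3 = 2.0×10⁻¹⁹
s = 2.0×10⁻¹⁹ mol L⁻¹

2.0×10⁻¹⁹ M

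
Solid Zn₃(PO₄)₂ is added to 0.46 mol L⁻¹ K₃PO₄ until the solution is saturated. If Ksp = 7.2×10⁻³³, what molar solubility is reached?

1.1×10⁻¹¹ M

Zn₃(PO₄)₂(s) ⇌ 3 Zn²⁺(aq) + 2 PO₄³⁻(aq)
The solution already contains PO₄³⁻ at 0.46 mol L⁻¹. Let s be the molar solubility of Zn₃(PO₄)₂.
[PO₄³⁻] ≈ 0.46 mol L⁻¹ (common ion dominates); [Zn²⁺] = 3s.
Ksp = [Zn²⁺]^3[PO₄³⁻]^2 = (3s)^3(0.46)^2
(3s)^3 = 7.2×10⁻³³ / (0.46)^2 = 3.4×10⁻³²
s = 1.1×10⁻¹¹ mol L⁻¹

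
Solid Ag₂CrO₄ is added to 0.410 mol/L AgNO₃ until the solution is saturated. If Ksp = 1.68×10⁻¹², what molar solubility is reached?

Ag₂CrO₄(s) ⇌ 2 Ag⁺(aq) + CrO₄²⁻(aq)
Ag⁺ is already present at 0.410 mol/L. If s mol/L of Ag₂CrO₄ dissolves, [CrO₄²⁻] = s while [Ag⁺] ≈ 0.410 mol/L.
Ksp = [Ag⁺]^2[CrO₄²⁻] = (0.410)^2s
s = 1.68×10⁻¹² / (0.410)^2 = 9.99×10⁻¹²
s = 9.99×10⁻¹² mol/L

9.99×10⁻¹² M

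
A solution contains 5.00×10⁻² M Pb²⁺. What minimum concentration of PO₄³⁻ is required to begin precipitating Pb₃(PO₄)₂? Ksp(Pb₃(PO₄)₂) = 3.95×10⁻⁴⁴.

1.78×10⁻²⁰ M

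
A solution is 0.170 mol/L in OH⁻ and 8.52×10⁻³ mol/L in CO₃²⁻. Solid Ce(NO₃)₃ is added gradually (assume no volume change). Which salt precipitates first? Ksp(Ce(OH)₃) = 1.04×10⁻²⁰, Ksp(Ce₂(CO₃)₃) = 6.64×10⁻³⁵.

Ce(OH)₃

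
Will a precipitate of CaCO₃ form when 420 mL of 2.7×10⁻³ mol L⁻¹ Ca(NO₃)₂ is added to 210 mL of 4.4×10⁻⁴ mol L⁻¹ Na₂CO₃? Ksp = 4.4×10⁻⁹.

Yes

The combined volume is 630 mL.
[Ca²⁺] = (2.7×10⁻³)(420)/630 = 1.8×10⁻³ mol L⁻¹
[CO₃²⁻] = (4.4×10⁻⁴)(210)/630 = 1.5×10⁻⁴ mol L⁻¹
Q = [Ca²⁺][CO₃²⁻] = 2.6×10⁻⁷
Q = 2.6×10⁻⁷ > Ksp = 4.4×10⁻⁹, so the solution is supersaturated and CaCO₃ precipitates.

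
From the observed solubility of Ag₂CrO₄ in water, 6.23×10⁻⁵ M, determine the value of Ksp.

Ksp = 9.67×10⁻¹³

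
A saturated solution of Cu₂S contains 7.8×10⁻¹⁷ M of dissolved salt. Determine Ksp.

Ksp = 1.9×10⁻⁴⁸

Cu₂S(s) ⇌ 2 Cu⁺(aq) + S²⁻(aq)
Call the molar solubility s, so that [Cu⁺] = 2s and [S²⁻] = s.
Ksp = [Cu⁺]^2[S²⁻] = (2s)^2 · s = 4s^3
Ksp = 4 × (7.8×10⁻¹⁷)^3 = 1.9×10⁻⁴⁸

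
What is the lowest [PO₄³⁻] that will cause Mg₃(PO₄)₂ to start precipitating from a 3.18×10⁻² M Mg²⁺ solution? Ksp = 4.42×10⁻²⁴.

A salt starts to precipitate once the ion product Q reaches its Ksp.
Mg₃(PO₄)₂(s) ⇌ 3 Mg²⁺(aq) + 2 PO₄³⁻(aq)
Ksp = [Mg²⁺]^3[PO₄³⁻]^2 = [PO₄³⁻]^2(3.18×10⁻²)^3
[PO₄³⁻]^2 = 4.42×10⁻²⁴ / (3.18×10⁻²)^3 = 1.37×10⁻¹⁹
[PO₄³⁻] = 3.71×10⁻¹⁰ M

3.71×10⁻¹⁰ M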